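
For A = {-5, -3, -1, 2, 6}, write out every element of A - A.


A - A = {a - a' : a, a' ∈ A}.
Compute a - a' for each ordered pair (a, a'):
a = -5: -5--5=0, -5--3=-2, -5--1=-4, -5-2=-7, -5-6=-11
a = -3: -3--5=2, -3--3=0, -3--1=-2, -3-2=-5, -3-6=-9
a = -1: -1--5=4, -1--3=2, -1--1=0, -1-2=-3, -1-6=-7
a = 2: 2--5=7, 2--3=5, 2--1=3, 2-2=0, 2-6=-4
a = 6: 6--5=11, 6--3=9, 6--1=7, 6-2=4, 6-6=0
Collecting distinct values (and noting 0 appears from a-a):
A - A = {-11, -9, -7, -5, -4, -3, -2, 0, 2, 3, 4, 5, 7, 9, 11}
|A - A| = 15

A - A = {-11, -9, -7, -5, -4, -3, -2, 0, 2, 3, 4, 5, 7, 9, 11}


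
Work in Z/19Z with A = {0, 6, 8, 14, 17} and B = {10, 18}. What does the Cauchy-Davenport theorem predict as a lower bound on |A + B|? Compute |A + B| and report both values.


Cauchy-Davenport: |A + B| ≥ min(p, |A| + |B| - 1) for A, B nonempty in Z/pZ.
|A| = 5, |B| = 2, p = 19.
CD lower bound = min(19, 5 + 2 - 1) = min(19, 6) = 6.
Compute A + B mod 19 directly:
a = 0: 0+10=10, 0+18=18
a = 6: 6+10=16, 6+18=5
a = 8: 8+10=18, 8+18=7
a = 14: 14+10=5, 14+18=13
a = 17: 17+10=8, 17+18=16
A + B = {5, 7, 8, 10, 13, 16, 18}, so |A + B| = 7.
Verify: 7 ≥ 6? Yes ✓.

CD lower bound = 6, actual |A + B| = 7.


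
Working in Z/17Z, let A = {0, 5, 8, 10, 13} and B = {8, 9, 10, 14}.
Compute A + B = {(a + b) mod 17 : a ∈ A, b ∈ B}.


Work in Z/17Z: reduce every sum a + b modulo 17.
Enumerate all 20 pairs:
a = 0: 0+8=8, 0+9=9, 0+10=10, 0+14=14
a = 5: 5+8=13, 5+9=14, 5+10=15, 5+14=2
a = 8: 8+8=16, 8+9=0, 8+10=1, 8+14=5
a = 10: 10+8=1, 10+9=2, 10+10=3, 10+14=7
a = 13: 13+8=4, 13+9=5, 13+10=6, 13+14=10
Distinct residues collected: {0, 1, 2, 3, 4, 5, 6, 7, 8, 9, 10, 13, 14, 15, 16}
|A + B| = 15 (out of 17 total residues).

A + B = {0, 1, 2, 3, 4, 5, 6, 7, 8, 9, 10, 13, 14, 15, 16}


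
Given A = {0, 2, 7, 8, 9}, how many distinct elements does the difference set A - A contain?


A - A = {a - a' : a, a' ∈ A}; |A| = 5.
Bounds: 2|A|-1 ≤ |A - A| ≤ |A|² - |A| + 1, i.e. 9 ≤ |A - A| ≤ 21.
Note: 0 ∈ A - A always (from a - a). The set is symmetric: if d ∈ A - A then -d ∈ A - A.
Enumerate nonzero differences d = a - a' with a > a' (then include -d):
Positive differences: {1, 2, 5, 6, 7, 8, 9}
Full difference set: {0} ∪ (positive diffs) ∪ (negative diffs).
|A - A| = 1 + 2·7 = 15 (matches direct enumeration: 15).

|A - A| = 15


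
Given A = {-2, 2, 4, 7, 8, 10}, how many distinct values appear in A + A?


A + A = {a + a' : a, a' ∈ A}; |A| = 6.
General bounds: 2|A| - 1 ≤ |A + A| ≤ |A|(|A|+1)/2, i.e. 11 ≤ |A + A| ≤ 21.
Lower bound 2|A|-1 is attained iff A is an arithmetic progression.
Enumerate sums a + a' for a ≤ a' (symmetric, so this suffices):
a = -2: -2+-2=-4, -2+2=0, -2+4=2, -2+7=5, -2+8=6, -2+10=8
a = 2: 2+2=4, 2+4=6, 2+7=9, 2+8=10, 2+10=12
a = 4: 4+4=8, 4+7=11, 4+8=12, 4+10=14
a = 7: 7+7=14, 7+8=15, 7+10=17
a = 8: 8+8=16, 8+10=18
a = 10: 10+10=20
Distinct sums: {-4, 0, 2, 4, 5, 6, 8, 9, 10, 11, 12, 14, 15, 16, 17, 18, 20}
|A + A| = 17

|A + A| = 17


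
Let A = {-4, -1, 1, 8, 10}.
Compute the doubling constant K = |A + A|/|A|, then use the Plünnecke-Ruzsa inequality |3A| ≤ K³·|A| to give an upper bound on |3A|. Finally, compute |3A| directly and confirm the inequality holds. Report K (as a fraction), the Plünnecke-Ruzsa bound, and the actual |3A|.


|A| = 5.
Step 1: Compute A + A by enumerating all 25 pairs.
A + A = {-8, -5, -3, -2, 0, 2, 4, 6, 7, 9, 11, 16, 18, 20}, so |A + A| = 14.
Step 2: Doubling constant K = |A + A|/|A| = 14/5 = 14/5 ≈ 2.8000.
Step 3: Plünnecke-Ruzsa gives |3A| ≤ K³·|A| = (2.8000)³ · 5 ≈ 109.7600.
Step 4: Compute 3A = A + A + A directly by enumerating all triples (a,b,c) ∈ A³; |3A| = 28.
Step 5: Check 28 ≤ 109.7600? Yes ✓.

K = 14/5, Plünnecke-Ruzsa bound K³|A| ≈ 109.7600, |3A| = 28, inequality holds.


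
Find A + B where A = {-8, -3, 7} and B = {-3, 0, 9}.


A + B = {a + b : a ∈ A, b ∈ B}.
Enumerate all |A|·|B| = 3·3 = 9 pairs (a, b) and collect distinct sums.
a = -8: -8+-3=-11, -8+0=-8, -8+9=1
a = -3: -3+-3=-6, -3+0=-3, -3+9=6
a = 7: 7+-3=4, 7+0=7, 7+9=16
Collecting distinct sums: A + B = {-11, -8, -6, -3, 1, 4, 6, 7, 16}
|A + B| = 9

A + B = {-11, -8, -6, -3, 1, 4, 6, 7, 16}


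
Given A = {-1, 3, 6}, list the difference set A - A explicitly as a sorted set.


A - A = {a - a' : a, a' ∈ A}.
Compute a - a' for each ordered pair (a, a'):
a = -1: -1--1=0, -1-3=-4, -1-6=-7
a = 3: 3--1=4, 3-3=0, 3-6=-3
a = 6: 6--1=7, 6-3=3, 6-6=0
Collecting distinct values (and noting 0 appears from a-a):
A - A = {-7, -4, -3, 0, 3, 4, 7}
|A - A| = 7

A - A = {-7, -4, -3, 0, 3, 4, 7}


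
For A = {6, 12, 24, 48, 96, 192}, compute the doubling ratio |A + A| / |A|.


|A| = 6.
Compute A + A by enumerating all 36 pairs.
A + A = {12, 18, 24, 30, 36, 48, 54, 60, 72, 96, 102, 108, 120, 144, 192, 198, 204, 216, 240, 288, 384}, so |A + A| = 21.
K = |A + A| / |A| = 21/6 = 7/2 ≈ 3.5000.
Reference: AP of size 6 gives K = 11/6 ≈ 1.8333; a fully generic set of size 6 gives K ≈ 3.5000.

|A| = 6, |A + A| = 21, K = 21/6 = 7/2.


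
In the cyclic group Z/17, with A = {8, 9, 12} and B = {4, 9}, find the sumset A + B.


Work in Z/17Z: reduce every sum a + b modulo 17.
Enumerate all 6 pairs:
a = 8: 8+4=12, 8+9=0
a = 9: 9+4=13, 9+9=1
a = 12: 12+4=16, 12+9=4
Distinct residues collected: {0, 1, 4, 12, 13, 16}
|A + B| = 6 (out of 17 total residues).

A + B = {0, 1, 4, 12, 13, 16}


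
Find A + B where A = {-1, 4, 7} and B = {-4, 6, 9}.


A + B = {a + b : a ∈ A, b ∈ B}.
Enumerate all |A|·|B| = 3·3 = 9 pairs (a, b) and collect distinct sums.
a = -1: -1+-4=-5, -1+6=5, -1+9=8
a = 4: 4+-4=0, 4+6=10, 4+9=13
a = 7: 7+-4=3, 7+6=13, 7+9=16
Collecting distinct sums: A + B = {-5, 0, 3, 5, 8, 10, 13, 16}
|A + B| = 8

A + B = {-5, 0, 3, 5, 8, 10, 13, 16}


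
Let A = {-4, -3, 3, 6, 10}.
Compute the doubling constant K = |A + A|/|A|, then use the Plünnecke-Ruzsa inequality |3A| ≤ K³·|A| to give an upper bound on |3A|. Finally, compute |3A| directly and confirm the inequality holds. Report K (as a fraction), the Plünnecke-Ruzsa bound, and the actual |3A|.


|A| = 5.
Step 1: Compute A + A by enumerating all 25 pairs.
A + A = {-8, -7, -6, -1, 0, 2, 3, 6, 7, 9, 12, 13, 16, 20}, so |A + A| = 14.
Step 2: Doubling constant K = |A + A|/|A| = 14/5 = 14/5 ≈ 2.8000.
Step 3: Plünnecke-Ruzsa gives |3A| ≤ K³·|A| = (2.8000)³ · 5 ≈ 109.7600.
Step 4: Compute 3A = A + A + A directly by enumerating all triples (a,b,c) ∈ A³; |3A| = 29.
Step 5: Check 29 ≤ 109.7600? Yes ✓.

K = 14/5, Plünnecke-Ruzsa bound K³|A| ≈ 109.7600, |3A| = 29, inequality holds.


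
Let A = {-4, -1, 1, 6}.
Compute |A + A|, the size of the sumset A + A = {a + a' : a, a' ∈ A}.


A + A = {a + a' : a, a' ∈ A}; |A| = 4.
General bounds: 2|A| - 1 ≤ |A + A| ≤ |A|(|A|+1)/2, i.e. 7 ≤ |A + A| ≤ 10.
Lower bound 2|A|-1 is attained iff A is an arithmetic progression.
Enumerate sums a + a' for a ≤ a' (symmetric, so this suffices):
a = -4: -4+-4=-8, -4+-1=-5, -4+1=-3, -4+6=2
a = -1: -1+-1=-2, -1+1=0, -1+6=5
a = 1: 1+1=2, 1+6=7
a = 6: 6+6=12
Distinct sums: {-8, -5, -3, -2, 0, 2, 5, 7, 12}
|A + A| = 9

|A + A| = 9


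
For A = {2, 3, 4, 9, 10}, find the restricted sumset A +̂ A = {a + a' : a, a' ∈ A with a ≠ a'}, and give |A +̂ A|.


Restricted sumset: A +̂ A = {a + a' : a ∈ A, a' ∈ A, a ≠ a'}.
Equivalently, take A + A and drop any sum 2a that is achievable ONLY as a + a for a ∈ A (i.e. sums representable only with equal summands).
Enumerate pairs (a, a') with a < a' (symmetric, so each unordered pair gives one sum; this covers all a ≠ a'):
  2 + 3 = 5
  2 + 4 = 6
  2 + 9 = 11
  2 + 10 = 12
  3 + 4 = 7
  3 + 9 = 12
  3 + 10 = 13
  4 + 9 = 13
  4 + 10 = 14
  9 + 10 = 19
Collected distinct sums: {5, 6, 7, 11, 12, 13, 14, 19}
|A +̂ A| = 8
(Reference bound: |A +̂ A| ≥ 2|A| - 3 for |A| ≥ 2, with |A| = 5 giving ≥ 7.)

|A +̂ A| = 8


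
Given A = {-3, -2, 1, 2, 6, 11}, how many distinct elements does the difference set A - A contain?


A - A = {a - a' : a, a' ∈ A}; |A| = 6.
Bounds: 2|A|-1 ≤ |A - A| ≤ |A|² - |A| + 1, i.e. 11 ≤ |A - A| ≤ 31.
Note: 0 ∈ A - A always (from a - a). The set is symmetric: if d ∈ A - A then -d ∈ A - A.
Enumerate nonzero differences d = a - a' with a > a' (then include -d):
Positive differences: {1, 3, 4, 5, 8, 9, 10, 13, 14}
Full difference set: {0} ∪ (positive diffs) ∪ (negative diffs).
|A - A| = 1 + 2·9 = 19 (matches direct enumeration: 19).

|A - A| = 19


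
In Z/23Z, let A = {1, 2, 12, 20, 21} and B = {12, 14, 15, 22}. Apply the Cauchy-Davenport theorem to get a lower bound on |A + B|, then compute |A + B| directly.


Cauchy-Davenport: |A + B| ≥ min(p, |A| + |B| - 1) for A, B nonempty in Z/pZ.
|A| = 5, |B| = 4, p = 23.
CD lower bound = min(23, 5 + 4 - 1) = min(23, 8) = 8.
Compute A + B mod 23 directly:
a = 1: 1+12=13, 1+14=15, 1+15=16, 1+22=0
a = 2: 2+12=14, 2+14=16, 2+15=17, 2+22=1
a = 12: 12+12=1, 12+14=3, 12+15=4, 12+22=11
a = 20: 20+12=9, 20+14=11, 20+15=12, 20+22=19
a = 21: 21+12=10, 21+14=12, 21+15=13, 21+22=20
A + B = {0, 1, 3, 4, 9, 10, 11, 12, 13, 14, 15, 16, 17, 19, 20}, so |A + B| = 15.
Verify: 15 ≥ 8? Yes ✓.

CD lower bound = 8, actual |A + B| = 15.


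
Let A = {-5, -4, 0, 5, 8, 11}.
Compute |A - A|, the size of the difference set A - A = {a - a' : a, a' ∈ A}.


A - A = {a - a' : a, a' ∈ A}; |A| = 6.
Bounds: 2|A|-1 ≤ |A - A| ≤ |A|² - |A| + 1, i.e. 11 ≤ |A - A| ≤ 31.
Note: 0 ∈ A - A always (from a - a). The set is symmetric: if d ∈ A - A then -d ∈ A - A.
Enumerate nonzero differences d = a - a' with a > a' (then include -d):
Positive differences: {1, 3, 4, 5, 6, 8, 9, 10, 11, 12, 13, 15, 16}
Full difference set: {0} ∪ (positive diffs) ∪ (negative diffs).
|A - A| = 1 + 2·13 = 27 (matches direct enumeration: 27).

|A - A| = 27


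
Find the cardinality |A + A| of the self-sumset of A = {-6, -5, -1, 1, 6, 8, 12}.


A + A = {a + a' : a, a' ∈ A}; |A| = 7.
General bounds: 2|A| - 1 ≤ |A + A| ≤ |A|(|A|+1)/2, i.e. 13 ≤ |A + A| ≤ 28.
Lower bound 2|A|-1 is attained iff A is an arithmetic progression.
Enumerate sums a + a' for a ≤ a' (symmetric, so this suffices):
a = -6: -6+-6=-12, -6+-5=-11, -6+-1=-7, -6+1=-5, -6+6=0, -6+8=2, -6+12=6
a = -5: -5+-5=-10, -5+-1=-6, -5+1=-4, -5+6=1, -5+8=3, -5+12=7
a = -1: -1+-1=-2, -1+1=0, -1+6=5, -1+8=7, -1+12=11
a = 1: 1+1=2, 1+6=7, 1+8=9, 1+12=13
a = 6: 6+6=12, 6+8=14, 6+12=18
a = 8: 8+8=16, 8+12=20
a = 12: 12+12=24
Distinct sums: {-12, -11, -10, -7, -6, -5, -4, -2, 0, 1, 2, 3, 5, 6, 7, 9, 11, 12, 13, 14, 16, 18, 20, 24}
|A + A| = 24

|A + A| = 24


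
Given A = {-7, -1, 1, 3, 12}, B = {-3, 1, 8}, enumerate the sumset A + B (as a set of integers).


A + B = {a + b : a ∈ A, b ∈ B}.
Enumerate all |A|·|B| = 5·3 = 15 pairs (a, b) and collect distinct sums.
a = -7: -7+-3=-10, -7+1=-6, -7+8=1
a = -1: -1+-3=-4, -1+1=0, -1+8=7
a = 1: 1+-3=-2, 1+1=2, 1+8=9
a = 3: 3+-3=0, 3+1=4, 3+8=11
a = 12: 12+-3=9, 12+1=13, 12+8=20
Collecting distinct sums: A + B = {-10, -6, -4, -2, 0, 1, 2, 4, 7, 9, 11, 13, 20}
|A + B| = 13

A + B = {-10, -6, -4, -2, 0, 1, 2, 4, 7, 9, 11, 13, 20}


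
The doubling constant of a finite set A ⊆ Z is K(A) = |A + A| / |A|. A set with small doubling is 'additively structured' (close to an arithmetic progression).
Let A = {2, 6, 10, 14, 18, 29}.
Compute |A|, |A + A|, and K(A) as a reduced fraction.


|A| = 6.
Compute A + A by enumerating all 36 pairs.
A + A = {4, 8, 12, 16, 20, 24, 28, 31, 32, 35, 36, 39, 43, 47, 58}, so |A + A| = 15.
K = |A + A| / |A| = 15/6 = 5/2 ≈ 2.5000.
Reference: AP of size 6 gives K = 11/6 ≈ 1.8333; a fully generic set of size 6 gives K ≈ 3.5000.

|A| = 6, |A + A| = 15, K = 15/6 = 5/2.


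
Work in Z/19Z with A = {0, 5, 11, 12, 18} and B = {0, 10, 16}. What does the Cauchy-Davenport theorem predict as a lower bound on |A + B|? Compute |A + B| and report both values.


Cauchy-Davenport: |A + B| ≥ min(p, |A| + |B| - 1) for A, B nonempty in Z/pZ.
|A| = 5, |B| = 3, p = 19.
CD lower bound = min(19, 5 + 3 - 1) = min(19, 7) = 7.
Compute A + B mod 19 directly:
a = 0: 0+0=0, 0+10=10, 0+16=16
a = 5: 5+0=5, 5+10=15, 5+16=2
a = 11: 11+0=11, 11+10=2, 11+16=8
a = 12: 12+0=12, 12+10=3, 12+16=9
a = 18: 18+0=18, 18+10=9, 18+16=15
A + B = {0, 2, 3, 5, 8, 9, 10, 11, 12, 15, 16, 18}, so |A + B| = 12.
Verify: 12 ≥ 7? Yes ✓.

CD lower bound = 7, actual |A + B| = 12.


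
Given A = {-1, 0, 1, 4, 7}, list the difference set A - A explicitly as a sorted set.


A - A = {a - a' : a, a' ∈ A}.
Compute a - a' for each ordered pair (a, a'):
a = -1: -1--1=0, -1-0=-1, -1-1=-2, -1-4=-5, -1-7=-8
a = 0: 0--1=1, 0-0=0, 0-1=-1, 0-4=-4, 0-7=-7
a = 1: 1--1=2, 1-0=1, 1-1=0, 1-4=-3, 1-7=-6
a = 4: 4--1=5, 4-0=4, 4-1=3, 4-4=0, 4-7=-3
a = 7: 7--1=8, 7-0=7, 7-1=6, 7-4=3, 7-7=0
Collecting distinct values (and noting 0 appears from a-a):
A - A = {-8, -7, -6, -5, -4, -3, -2, -1, 0, 1, 2, 3, 4, 5, 6, 7, 8}
|A - A| = 17

A - A = {-8, -7, -6, -5, -4, -3, -2, -1, 0, 1, 2, 3, 4, 5, 6, 7, 8}


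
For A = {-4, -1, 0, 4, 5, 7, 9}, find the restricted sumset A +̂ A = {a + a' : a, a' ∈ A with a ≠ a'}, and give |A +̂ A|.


Restricted sumset: A +̂ A = {a + a' : a ∈ A, a' ∈ A, a ≠ a'}.
Equivalently, take A + A and drop any sum 2a that is achievable ONLY as a + a for a ∈ A (i.e. sums representable only with equal summands).
Enumerate pairs (a, a') with a < a' (symmetric, so each unordered pair gives one sum; this covers all a ≠ a'):
  -4 + -1 = -5
  -4 + 0 = -4
  -4 + 4 = 0
  -4 + 5 = 1
  -4 + 7 = 3
  -4 + 9 = 5
  -1 + 0 = -1
  -1 + 4 = 3
  -1 + 5 = 4
  -1 + 7 = 6
  -1 + 9 = 8
  0 + 4 = 4
  0 + 5 = 5
  0 + 7 = 7
  0 + 9 = 9
  4 + 5 = 9
  4 + 7 = 11
  4 + 9 = 13
  5 + 7 = 12
  5 + 9 = 14
  7 + 9 = 16
Collected distinct sums: {-5, -4, -1, 0, 1, 3, 4, 5, 6, 7, 8, 9, 11, 12, 13, 14, 16}
|A +̂ A| = 17
(Reference bound: |A +̂ A| ≥ 2|A| - 3 for |A| ≥ 2, with |A| = 7 giving ≥ 11.)

|A +̂ A| = 17


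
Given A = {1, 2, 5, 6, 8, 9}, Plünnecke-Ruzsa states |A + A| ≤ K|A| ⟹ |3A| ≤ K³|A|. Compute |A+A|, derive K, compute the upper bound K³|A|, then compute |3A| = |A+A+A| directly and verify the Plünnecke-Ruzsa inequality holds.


|A| = 6.
Step 1: Compute A + A by enumerating all 36 pairs.
A + A = {2, 3, 4, 6, 7, 8, 9, 10, 11, 12, 13, 14, 15, 16, 17, 18}, so |A + A| = 16.
Step 2: Doubling constant K = |A + A|/|A| = 16/6 = 16/6 ≈ 2.6667.
Step 3: Plünnecke-Ruzsa gives |3A| ≤ K³·|A| = (2.6667)³ · 6 ≈ 113.7778.
Step 4: Compute 3A = A + A + A directly by enumerating all triples (a,b,c) ∈ A³; |3A| = 25.
Step 5: Check 25 ≤ 113.7778? Yes ✓.

K = 16/6, Plünnecke-Ruzsa bound K³|A| ≈ 113.7778, |3A| = 25, inequality holds.


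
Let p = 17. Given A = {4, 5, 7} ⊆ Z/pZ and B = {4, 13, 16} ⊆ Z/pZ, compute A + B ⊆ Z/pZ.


Work in Z/17Z: reduce every sum a + b modulo 17.
Enumerate all 9 pairs:
a = 4: 4+4=8, 4+13=0, 4+16=3
a = 5: 5+4=9, 5+13=1, 5+16=4
a = 7: 7+4=11, 7+13=3, 7+16=6
Distinct residues collected: {0, 1, 3, 4, 6, 8, 9, 11}
|A + B| = 8 (out of 17 total residues).

A + B = {0, 1, 3, 4, 6, 8, 9, 11}


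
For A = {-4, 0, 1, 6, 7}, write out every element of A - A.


A - A = {a - a' : a, a' ∈ A}.
Compute a - a' for each ordered pair (a, a'):
a = -4: -4--4=0, -4-0=-4, -4-1=-5, -4-6=-10, -4-7=-11
a = 0: 0--4=4, 0-0=0, 0-1=-1, 0-6=-6, 0-7=-7
a = 1: 1--4=5, 1-0=1, 1-1=0, 1-6=-5, 1-7=-6
a = 6: 6--4=10, 6-0=6, 6-1=5, 6-6=0, 6-7=-1
a = 7: 7--4=11, 7-0=7, 7-1=6, 7-6=1, 7-7=0
Collecting distinct values (and noting 0 appears from a-a):
A - A = {-11, -10, -7, -6, -5, -4, -1, 0, 1, 4, 5, 6, 7, 10, 11}
|A - A| = 15

A - A = {-11, -10, -7, -6, -5, -4, -1, 0, 1, 4, 5, 6, 7, 10, 11}


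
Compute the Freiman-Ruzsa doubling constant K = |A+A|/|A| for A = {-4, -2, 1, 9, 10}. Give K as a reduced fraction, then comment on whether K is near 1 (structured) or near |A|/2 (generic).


|A| = 5.
Compute A + A by enumerating all 25 pairs.
A + A = {-8, -6, -4, -3, -1, 2, 5, 6, 7, 8, 10, 11, 18, 19, 20}, so |A + A| = 15.
K = |A + A| / |A| = 15/5 = 3/1 ≈ 3.0000.
Reference: AP of size 5 gives K = 9/5 ≈ 1.8000; a fully generic set of size 5 gives K ≈ 3.0000.

|A| = 5, |A + A| = 15, K = 15/5 = 3/1.


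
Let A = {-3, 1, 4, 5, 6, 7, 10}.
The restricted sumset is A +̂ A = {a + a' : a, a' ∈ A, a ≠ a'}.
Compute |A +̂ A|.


Restricted sumset: A +̂ A = {a + a' : a ∈ A, a' ∈ A, a ≠ a'}.
Equivalently, take A + A and drop any sum 2a that is achievable ONLY as a + a for a ∈ A (i.e. sums representable only with equal summands).
Enumerate pairs (a, a') with a < a' (symmetric, so each unordered pair gives one sum; this covers all a ≠ a'):
  -3 + 1 = -2
  -3 + 4 = 1
  -3 + 5 = 2
  -3 + 6 = 3
  -3 + 7 = 4
  -3 + 10 = 7
  1 + 4 = 5
  1 + 5 = 6
  1 + 6 = 7
  1 + 7 = 8
  1 + 10 = 11
  4 + 5 = 9
  4 + 6 = 10
  4 + 7 = 11
  4 + 10 = 14
  5 + 6 = 11
  5 + 7 = 12
  5 + 10 = 15
  6 + 7 = 13
  6 + 10 = 16
  7 + 10 = 17
Collected distinct sums: {-2, 1, 2, 3, 4, 5, 6, 7, 8, 9, 10, 11, 12, 13, 14, 15, 16, 17}
|A +̂ A| = 18
(Reference bound: |A +̂ A| ≥ 2|A| - 3 for |A| ≥ 2, with |A| = 7 giving ≥ 11.)

|A +̂ A| = 18


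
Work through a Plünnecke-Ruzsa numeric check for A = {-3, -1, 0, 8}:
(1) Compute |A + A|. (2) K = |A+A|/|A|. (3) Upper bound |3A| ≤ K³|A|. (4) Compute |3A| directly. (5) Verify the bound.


|A| = 4.
Step 1: Compute A + A by enumerating all 16 pairs.
A + A = {-6, -4, -3, -2, -1, 0, 5, 7, 8, 16}, so |A + A| = 10.
Step 2: Doubling constant K = |A + A|/|A| = 10/4 = 10/4 ≈ 2.5000.
Step 3: Plünnecke-Ruzsa gives |3A| ≤ K³·|A| = (2.5000)³ · 4 ≈ 62.5000.
Step 4: Compute 3A = A + A + A directly by enumerating all triples (a,b,c) ∈ A³; |3A| = 19.
Step 5: Check 19 ≤ 62.5000? Yes ✓.

K = 10/4, Plünnecke-Ruzsa bound K³|A| ≈ 62.5000, |3A| = 19, inequality holds.


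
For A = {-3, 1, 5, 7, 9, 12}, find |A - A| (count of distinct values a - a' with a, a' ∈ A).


A - A = {a - a' : a, a' ∈ A}; |A| = 6.
Bounds: 2|A|-1 ≤ |A - A| ≤ |A|² - |A| + 1, i.e. 11 ≤ |A - A| ≤ 31.
Note: 0 ∈ A - A always (from a - a). The set is symmetric: if d ∈ A - A then -d ∈ A - A.
Enumerate nonzero differences d = a - a' with a > a' (then include -d):
Positive differences: {2, 3, 4, 5, 6, 7, 8, 10, 11, 12, 15}
Full difference set: {0} ∪ (positive diffs) ∪ (negative diffs).
|A - A| = 1 + 2·11 = 23 (matches direct enumeration: 23).

|A - A| = 23


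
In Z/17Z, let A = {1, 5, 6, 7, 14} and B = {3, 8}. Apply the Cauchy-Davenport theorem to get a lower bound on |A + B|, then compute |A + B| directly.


Cauchy-Davenport: |A + B| ≥ min(p, |A| + |B| - 1) for A, B nonempty in Z/pZ.
|A| = 5, |B| = 2, p = 17.
CD lower bound = min(17, 5 + 2 - 1) = min(17, 6) = 6.
Compute A + B mod 17 directly:
a = 1: 1+3=4, 1+8=9
a = 5: 5+3=8, 5+8=13
a = 6: 6+3=9, 6+8=14
a = 7: 7+3=10, 7+8=15
a = 14: 14+3=0, 14+8=5
A + B = {0, 4, 5, 8, 9, 10, 13, 14, 15}, so |A + B| = 9.
Verify: 9 ≥ 6? Yes ✓.

CD lower bound = 6, actual |A + B| = 9.


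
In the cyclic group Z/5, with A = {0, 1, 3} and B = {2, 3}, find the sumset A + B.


Work in Z/5Z: reduce every sum a + b modulo 5.
Enumerate all 6 pairs:
a = 0: 0+2=2, 0+3=3
a = 1: 1+2=3, 1+3=4
a = 3: 3+2=0, 3+3=1
Distinct residues collected: {0, 1, 2, 3, 4}
|A + B| = 5 (out of 5 total residues).

A + B = {0, 1, 2, 3, 4}


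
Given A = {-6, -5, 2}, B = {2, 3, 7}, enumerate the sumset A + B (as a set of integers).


A + B = {a + b : a ∈ A, b ∈ B}.
Enumerate all |A|·|B| = 3·3 = 9 pairs (a, b) and collect distinct sums.
a = -6: -6+2=-4, -6+3=-3, -6+7=1
a = -5: -5+2=-3, -5+3=-2, -5+7=2
a = 2: 2+2=4, 2+3=5, 2+7=9
Collecting distinct sums: A + B = {-4, -3, -2, 1, 2, 4, 5, 9}
|A + B| = 8

A + B = {-4, -3, -2, 1, 2, 4, 5, 9}


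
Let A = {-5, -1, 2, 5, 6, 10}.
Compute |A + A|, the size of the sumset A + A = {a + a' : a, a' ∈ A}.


A + A = {a + a' : a, a' ∈ A}; |A| = 6.
General bounds: 2|A| - 1 ≤ |A + A| ≤ |A|(|A|+1)/2, i.e. 11 ≤ |A + A| ≤ 21.
Lower bound 2|A|-1 is attained iff A is an arithmetic progression.
Enumerate sums a + a' for a ≤ a' (symmetric, so this suffices):
a = -5: -5+-5=-10, -5+-1=-6, -5+2=-3, -5+5=0, -5+6=1, -5+10=5
a = -1: -1+-1=-2, -1+2=1, -1+5=4, -1+6=5, -1+10=9
a = 2: 2+2=4, 2+5=7, 2+6=8, 2+10=12
a = 5: 5+5=10, 5+6=11, 5+10=15
a = 6: 6+6=12, 6+10=16
a = 10: 10+10=20
Distinct sums: {-10, -6, -3, -2, 0, 1, 4, 5, 7, 8, 9, 10, 11, 12, 15, 16, 20}
|A + A| = 17

|A + A| = 17


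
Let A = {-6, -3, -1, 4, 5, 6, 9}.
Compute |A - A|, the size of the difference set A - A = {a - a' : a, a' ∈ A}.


A - A = {a - a' : a, a' ∈ A}; |A| = 7.
Bounds: 2|A|-1 ≤ |A - A| ≤ |A|² - |A| + 1, i.e. 13 ≤ |A - A| ≤ 43.
Note: 0 ∈ A - A always (from a - a). The set is symmetric: if d ∈ A - A then -d ∈ A - A.
Enumerate nonzero differences d = a - a' with a > a' (then include -d):
Positive differences: {1, 2, 3, 4, 5, 6, 7, 8, 9, 10, 11, 12, 15}
Full difference set: {0} ∪ (positive diffs) ∪ (negative diffs).
|A - A| = 1 + 2·13 = 27 (matches direct enumeration: 27).

|A - A| = 27


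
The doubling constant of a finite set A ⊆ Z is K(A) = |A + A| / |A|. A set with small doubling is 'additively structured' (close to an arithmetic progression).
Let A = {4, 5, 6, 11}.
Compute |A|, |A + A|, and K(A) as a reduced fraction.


|A| = 4.
Compute A + A by enumerating all 16 pairs.
A + A = {8, 9, 10, 11, 12, 15, 16, 17, 22}, so |A + A| = 9.
K = |A + A| / |A| = 9/4 (already in lowest terms) ≈ 2.2500.
Reference: AP of size 4 gives K = 7/4 ≈ 1.7500; a fully generic set of size 4 gives K ≈ 2.5000.

|A| = 4, |A + A| = 9, K = 9/4.


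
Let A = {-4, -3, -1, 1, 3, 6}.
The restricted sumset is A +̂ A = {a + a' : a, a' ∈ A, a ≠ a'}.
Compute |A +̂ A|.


Restricted sumset: A +̂ A = {a + a' : a ∈ A, a' ∈ A, a ≠ a'}.
Equivalently, take A + A and drop any sum 2a that is achievable ONLY as a + a for a ∈ A (i.e. sums representable only with equal summands).
Enumerate pairs (a, a') with a < a' (symmetric, so each unordered pair gives one sum; this covers all a ≠ a'):
  -4 + -3 = -7
  -4 + -1 = -5
  -4 + 1 = -3
  -4 + 3 = -1
  -4 + 6 = 2
  -3 + -1 = -4
  -3 + 1 = -2
  -3 + 3 = 0
  -3 + 6 = 3
  -1 + 1 = 0
  -1 + 3 = 2
  -1 + 6 = 5
  1 + 3 = 4
  1 + 6 = 7
  3 + 6 = 9
Collected distinct sums: {-7, -5, -4, -3, -2, -1, 0, 2, 3, 4, 5, 7, 9}
|A +̂ A| = 13
(Reference bound: |A +̂ A| ≥ 2|A| - 3 for |A| ≥ 2, with |A| = 6 giving ≥ 9.)

|A +̂ A| = 13


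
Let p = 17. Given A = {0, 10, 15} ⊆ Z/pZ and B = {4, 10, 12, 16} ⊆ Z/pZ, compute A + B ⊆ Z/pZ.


Work in Z/17Z: reduce every sum a + b modulo 17.
Enumerate all 12 pairs:
a = 0: 0+4=4, 0+10=10, 0+12=12, 0+16=16
a = 10: 10+4=14, 10+10=3, 10+12=5, 10+16=9
a = 15: 15+4=2, 15+10=8, 15+12=10, 15+16=14
Distinct residues collected: {2, 3, 4, 5, 8, 9, 10, 12, 14, 16}
|A + B| = 10 (out of 17 total residues).

A + B = {2, 3, 4, 5, 8, 9, 10, 12, 14, 16}


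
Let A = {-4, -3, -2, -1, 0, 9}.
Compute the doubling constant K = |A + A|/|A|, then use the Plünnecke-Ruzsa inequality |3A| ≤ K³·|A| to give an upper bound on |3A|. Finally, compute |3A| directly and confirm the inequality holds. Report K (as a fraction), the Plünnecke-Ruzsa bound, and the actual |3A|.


|A| = 6.
Step 1: Compute A + A by enumerating all 36 pairs.
A + A = {-8, -7, -6, -5, -4, -3, -2, -1, 0, 5, 6, 7, 8, 9, 18}, so |A + A| = 15.
Step 2: Doubling constant K = |A + A|/|A| = 15/6 = 15/6 ≈ 2.5000.
Step 3: Plünnecke-Ruzsa gives |3A| ≤ K³·|A| = (2.5000)³ · 6 ≈ 93.7500.
Step 4: Compute 3A = A + A + A directly by enumerating all triples (a,b,c) ∈ A³; |3A| = 28.
Step 5: Check 28 ≤ 93.7500? Yes ✓.

K = 15/6, Plünnecke-Ruzsa bound K³|A| ≈ 93.7500, |3A| = 28, inequality holds.


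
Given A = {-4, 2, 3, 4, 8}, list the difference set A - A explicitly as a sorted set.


A - A = {a - a' : a, a' ∈ A}.
Compute a - a' for each ordered pair (a, a'):
a = -4: -4--4=0, -4-2=-6, -4-3=-7, -4-4=-8, -4-8=-12
a = 2: 2--4=6, 2-2=0, 2-3=-1, 2-4=-2, 2-8=-6
a = 3: 3--4=7, 3-2=1, 3-3=0, 3-4=-1, 3-8=-5
a = 4: 4--4=8, 4-2=2, 4-3=1, 4-4=0, 4-8=-4
a = 8: 8--4=12, 8-2=6, 8-3=5, 8-4=4, 8-8=0
Collecting distinct values (and noting 0 appears from a-a):
A - A = {-12, -8, -7, -6, -5, -4, -2, -1, 0, 1, 2, 4, 5, 6, 7, 8, 12}
|A - A| = 17

A - A = {-12, -8, -7, -6, -5, -4, -2, -1, 0, 1, 2, 4, 5, 6, 7, 8, 12}


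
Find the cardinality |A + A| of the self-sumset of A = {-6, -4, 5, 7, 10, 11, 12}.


A + A = {a + a' : a, a' ∈ A}; |A| = 7.
General bounds: 2|A| - 1 ≤ |A + A| ≤ |A|(|A|+1)/2, i.e. 13 ≤ |A + A| ≤ 28.
Lower bound 2|A|-1 is attained iff A is an arithmetic progression.
Enumerate sums a + a' for a ≤ a' (symmetric, so this suffices):
a = -6: -6+-6=-12, -6+-4=-10, -6+5=-1, -6+7=1, -6+10=4, -6+11=5, -6+12=6
a = -4: -4+-4=-8, -4+5=1, -4+7=3, -4+10=6, -4+11=7, -4+12=8
a = 5: 5+5=10, 5+7=12, 5+10=15, 5+11=16, 5+12=17
a = 7: 7+7=14, 7+10=17, 7+11=18, 7+12=19
a = 10: 10+10=20, 10+11=21, 10+12=22
a = 11: 11+11=22, 11+12=23
a = 12: 12+12=24
Distinct sums: {-12, -10, -8, -1, 1, 3, 4, 5, 6, 7, 8, 10, 12, 14, 15, 16, 17, 18, 19, 20, 21, 22, 23, 24}
|A + A| = 24

|A + A| = 24


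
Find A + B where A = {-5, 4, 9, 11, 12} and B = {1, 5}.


A + B = {a + b : a ∈ A, b ∈ B}.
Enumerate all |A|·|B| = 5·2 = 10 pairs (a, b) and collect distinct sums.
a = -5: -5+1=-4, -5+5=0
a = 4: 4+1=5, 4+5=9
a = 9: 9+1=10, 9+5=14
a = 11: 11+1=12, 11+5=16
a = 12: 12+1=13, 12+5=17
Collecting distinct sums: A + B = {-4, 0, 5, 9, 10, 12, 13, 14, 16, 17}
|A + B| = 10

A + B = {-4, 0, 5, 9, 10, 12, 13, 14, 16, 17}


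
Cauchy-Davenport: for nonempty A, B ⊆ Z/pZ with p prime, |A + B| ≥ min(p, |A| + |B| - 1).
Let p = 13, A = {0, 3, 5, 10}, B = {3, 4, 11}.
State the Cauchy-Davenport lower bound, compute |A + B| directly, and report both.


Cauchy-Davenport: |A + B| ≥ min(p, |A| + |B| - 1) for A, B nonempty in Z/pZ.
|A| = 4, |B| = 3, p = 13.
CD lower bound = min(13, 4 + 3 - 1) = min(13, 6) = 6.
Compute A + B mod 13 directly:
a = 0: 0+3=3, 0+4=4, 0+11=11
a = 3: 3+3=6, 3+4=7, 3+11=1
a = 5: 5+3=8, 5+4=9, 5+11=3
a = 10: 10+3=0, 10+4=1, 10+11=8
A + B = {0, 1, 3, 4, 6, 7, 8, 9, 11}, so |A + B| = 9.
Verify: 9 ≥ 6? Yes ✓.

CD lower bound = 6, actual |A + B| = 9.


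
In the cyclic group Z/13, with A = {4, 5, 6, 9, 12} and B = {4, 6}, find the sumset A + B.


Work in Z/13Z: reduce every sum a + b modulo 13.
Enumerate all 10 pairs:
a = 4: 4+4=8, 4+6=10
a = 5: 5+4=9, 5+6=11
a = 6: 6+4=10, 6+6=12
a = 9: 9+4=0, 9+6=2
a = 12: 12+4=3, 12+6=5
Distinct residues collected: {0, 2, 3, 5, 8, 9, 10, 11, 12}
|A + B| = 9 (out of 13 total residues).

A + B = {0, 2, 3, 5, 8, 9, 10, 11, 12}


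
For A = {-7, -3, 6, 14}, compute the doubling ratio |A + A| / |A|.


|A| = 4.
Compute A + A by enumerating all 16 pairs.
A + A = {-14, -10, -6, -1, 3, 7, 11, 12, 20, 28}, so |A + A| = 10.
K = |A + A| / |A| = 10/4 = 5/2 ≈ 2.5000.
Reference: AP of size 4 gives K = 7/4 ≈ 1.7500; a fully generic set of size 4 gives K ≈ 2.5000.

|A| = 4, |A + A| = 10, K = 10/4 = 5/2.


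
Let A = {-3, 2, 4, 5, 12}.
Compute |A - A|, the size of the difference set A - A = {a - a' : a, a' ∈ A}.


A - A = {a - a' : a, a' ∈ A}; |A| = 5.
Bounds: 2|A|-1 ≤ |A - A| ≤ |A|² - |A| + 1, i.e. 9 ≤ |A - A| ≤ 21.
Note: 0 ∈ A - A always (from a - a). The set is symmetric: if d ∈ A - A then -d ∈ A - A.
Enumerate nonzero differences d = a - a' with a > a' (then include -d):
Positive differences: {1, 2, 3, 5, 7, 8, 10, 15}
Full difference set: {0} ∪ (positive diffs) ∪ (negative diffs).
|A - A| = 1 + 2·8 = 17 (matches direct enumeration: 17).

|A - A| = 17


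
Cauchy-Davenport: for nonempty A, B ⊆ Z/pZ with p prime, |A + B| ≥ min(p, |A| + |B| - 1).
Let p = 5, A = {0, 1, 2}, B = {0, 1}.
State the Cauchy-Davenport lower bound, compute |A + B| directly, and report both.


Cauchy-Davenport: |A + B| ≥ min(p, |A| + |B| - 1) for A, B nonempty in Z/pZ.
|A| = 3, |B| = 2, p = 5.
CD lower bound = min(5, 3 + 2 - 1) = min(5, 4) = 4.
Compute A + B mod 5 directly:
a = 0: 0+0=0, 0+1=1
a = 1: 1+0=1, 1+1=2
a = 2: 2+0=2, 2+1=3
A + B = {0, 1, 2, 3}, so |A + B| = 4.
Verify: 4 ≥ 4? Yes ✓.

CD lower bound = 4, actual |A + B| = 4.


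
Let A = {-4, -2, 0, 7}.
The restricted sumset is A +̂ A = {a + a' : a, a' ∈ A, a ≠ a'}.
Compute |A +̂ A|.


Restricted sumset: A +̂ A = {a + a' : a ∈ A, a' ∈ A, a ≠ a'}.
Equivalently, take A + A and drop any sum 2a that is achievable ONLY as a + a for a ∈ A (i.e. sums representable only with equal summands).
Enumerate pairs (a, a') with a < a' (symmetric, so each unordered pair gives one sum; this covers all a ≠ a'):
  -4 + -2 = -6
  -4 + 0 = -4
  -4 + 7 = 3
  -2 + 0 = -2
  -2 + 7 = 5
  0 + 7 = 7
Collected distinct sums: {-6, -4, -2, 3, 5, 7}
|A +̂ A| = 6
(Reference bound: |A +̂ A| ≥ 2|A| - 3 for |A| ≥ 2, with |A| = 4 giving ≥ 5.)

|A +̂ A| = 6


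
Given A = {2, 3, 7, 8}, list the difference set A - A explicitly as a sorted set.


A - A = {a - a' : a, a' ∈ A}.
Compute a - a' for each ordered pair (a, a'):
a = 2: 2-2=0, 2-3=-1, 2-7=-5, 2-8=-6
a = 3: 3-2=1, 3-3=0, 3-7=-4, 3-8=-5
a = 7: 7-2=5, 7-3=4, 7-7=0, 7-8=-1
a = 8: 8-2=6, 8-3=5, 8-7=1, 8-8=0
Collecting distinct values (and noting 0 appears from a-a):
A - A = {-6, -5, -4, -1, 0, 1, 4, 5, 6}
|A - A| = 9

A - A = {-6, -5, -4, -1, 0, 1, 4, 5, 6}


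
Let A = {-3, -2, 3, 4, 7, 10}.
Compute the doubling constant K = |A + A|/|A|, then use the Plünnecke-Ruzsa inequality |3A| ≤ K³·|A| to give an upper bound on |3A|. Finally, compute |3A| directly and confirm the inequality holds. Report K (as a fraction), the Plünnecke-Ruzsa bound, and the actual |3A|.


|A| = 6.
Step 1: Compute A + A by enumerating all 36 pairs.
A + A = {-6, -5, -4, 0, 1, 2, 4, 5, 6, 7, 8, 10, 11, 13, 14, 17, 20}, so |A + A| = 17.
Step 2: Doubling constant K = |A + A|/|A| = 17/6 = 17/6 ≈ 2.8333.
Step 3: Plünnecke-Ruzsa gives |3A| ≤ K³·|A| = (2.8333)³ · 6 ≈ 136.4722.
Step 4: Compute 3A = A + A + A directly by enumerating all triples (a,b,c) ∈ A³; |3A| = 32.
Step 5: Check 32 ≤ 136.4722? Yes ✓.

K = 17/6, Plünnecke-Ruzsa bound K³|A| ≈ 136.4722, |3A| = 32, inequality holds.


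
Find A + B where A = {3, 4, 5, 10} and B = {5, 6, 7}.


A + B = {a + b : a ∈ A, b ∈ B}.
Enumerate all |A|·|B| = 4·3 = 12 pairs (a, b) and collect distinct sums.
a = 3: 3+5=8, 3+6=9, 3+7=10
a = 4: 4+5=9, 4+6=10, 4+7=11
a = 5: 5+5=10, 5+6=11, 5+7=12
a = 10: 10+5=15, 10+6=16, 10+7=17
Collecting distinct sums: A + B = {8, 9, 10, 11, 12, 15, 16, 17}
|A + B| = 8

A + B = {8, 9, 10, 11, 12, 15, 16, 17}


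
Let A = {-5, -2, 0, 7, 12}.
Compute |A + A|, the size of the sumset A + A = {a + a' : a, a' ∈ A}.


A + A = {a + a' : a, a' ∈ A}; |A| = 5.
General bounds: 2|A| - 1 ≤ |A + A| ≤ |A|(|A|+1)/2, i.e. 9 ≤ |A + A| ≤ 15.
Lower bound 2|A|-1 is attained iff A is an arithmetic progression.
Enumerate sums a + a' for a ≤ a' (symmetric, so this suffices):
a = -5: -5+-5=-10, -5+-2=-7, -5+0=-5, -5+7=2, -5+12=7
a = -2: -2+-2=-4, -2+0=-2, -2+7=5, -2+12=10
a = 0: 0+0=0, 0+7=7, 0+12=12
a = 7: 7+7=14, 7+12=19
a = 12: 12+12=24
Distinct sums: {-10, -7, -5, -4, -2, 0, 2, 5, 7, 10, 12, 14, 19, 24}
|A + A| = 14

|A + A| = 14


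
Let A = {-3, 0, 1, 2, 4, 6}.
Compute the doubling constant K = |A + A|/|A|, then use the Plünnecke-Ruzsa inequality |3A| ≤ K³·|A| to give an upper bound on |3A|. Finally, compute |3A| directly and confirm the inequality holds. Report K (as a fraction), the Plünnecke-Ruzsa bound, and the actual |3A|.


|A| = 6.
Step 1: Compute A + A by enumerating all 36 pairs.
A + A = {-6, -3, -2, -1, 0, 1, 2, 3, 4, 5, 6, 7, 8, 10, 12}, so |A + A| = 15.
Step 2: Doubling constant K = |A + A|/|A| = 15/6 = 15/6 ≈ 2.5000.
Step 3: Plünnecke-Ruzsa gives |3A| ≤ K³·|A| = (2.5000)³ · 6 ≈ 93.7500.
Step 4: Compute 3A = A + A + A directly by enumerating all triples (a,b,c) ∈ A³; |3A| = 24.
Step 5: Check 24 ≤ 93.7500? Yes ✓.

K = 15/6, Plünnecke-Ruzsa bound K³|A| ≈ 93.7500, |3A| = 24, inequality holds.


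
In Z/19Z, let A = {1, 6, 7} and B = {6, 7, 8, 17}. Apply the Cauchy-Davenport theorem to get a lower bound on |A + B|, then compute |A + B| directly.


Cauchy-Davenport: |A + B| ≥ min(p, |A| + |B| - 1) for A, B nonempty in Z/pZ.
|A| = 3, |B| = 4, p = 19.
CD lower bound = min(19, 3 + 4 - 1) = min(19, 6) = 6.
Compute A + B mod 19 directly:
a = 1: 1+6=7, 1+7=8, 1+8=9, 1+17=18
a = 6: 6+6=12, 6+7=13, 6+8=14, 6+17=4
a = 7: 7+6=13, 7+7=14, 7+8=15, 7+17=5
A + B = {4, 5, 7, 8, 9, 12, 13, 14, 15, 18}, so |A + B| = 10.
Verify: 10 ≥ 6? Yes ✓.

CD lower bound = 6, actual |A + B| = 10.


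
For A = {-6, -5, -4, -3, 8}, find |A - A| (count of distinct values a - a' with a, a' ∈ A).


A - A = {a - a' : a, a' ∈ A}; |A| = 5.
Bounds: 2|A|-1 ≤ |A - A| ≤ |A|² - |A| + 1, i.e. 9 ≤ |A - A| ≤ 21.
Note: 0 ∈ A - A always (from a - a). The set is symmetric: if d ∈ A - A then -d ∈ A - A.
Enumerate nonzero differences d = a - a' with a > a' (then include -d):
Positive differences: {1, 2, 3, 11, 12, 13, 14}
Full difference set: {0} ∪ (positive diffs) ∪ (negative diffs).
|A - A| = 1 + 2·7 = 15 (matches direct enumeration: 15).

|A - A| = 15


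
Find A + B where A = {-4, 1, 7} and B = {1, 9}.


A + B = {a + b : a ∈ A, b ∈ B}.
Enumerate all |A|·|B| = 3·2 = 6 pairs (a, b) and collect distinct sums.
a = -4: -4+1=-3, -4+9=5
a = 1: 1+1=2, 1+9=10
a = 7: 7+1=8, 7+9=16
Collecting distinct sums: A + B = {-3, 2, 5, 8, 10, 16}
|A + B| = 6

A + B = {-3, 2, 5, 8, 10, 16}


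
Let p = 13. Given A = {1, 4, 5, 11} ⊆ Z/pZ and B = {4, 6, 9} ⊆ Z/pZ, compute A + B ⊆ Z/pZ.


Work in Z/13Z: reduce every sum a + b modulo 13.
Enumerate all 12 pairs:
a = 1: 1+4=5, 1+6=7, 1+9=10
a = 4: 4+4=8, 4+6=10, 4+9=0
a = 5: 5+4=9, 5+6=11, 5+9=1
a = 11: 11+4=2, 11+6=4, 11+9=7
Distinct residues collected: {0, 1, 2, 4, 5, 7, 8, 9, 10, 11}
|A + B| = 10 (out of 13 total residues).

A + B = {0, 1, 2, 4, 5, 7, 8, 9, 10, 11}


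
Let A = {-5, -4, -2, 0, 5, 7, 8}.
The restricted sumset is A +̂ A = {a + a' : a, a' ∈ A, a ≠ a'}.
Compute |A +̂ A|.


Restricted sumset: A +̂ A = {a + a' : a ∈ A, a' ∈ A, a ≠ a'}.
Equivalently, take A + A and drop any sum 2a that is achievable ONLY as a + a for a ∈ A (i.e. sums representable only with equal summands).
Enumerate pairs (a, a') with a < a' (symmetric, so each unordered pair gives one sum; this covers all a ≠ a'):
  -5 + -4 = -9
  -5 + -2 = -7
  -5 + 0 = -5
  -5 + 5 = 0
  -5 + 7 = 2
  -5 + 8 = 3
  -4 + -2 = -6
  -4 + 0 = -4
  -4 + 5 = 1
  -4 + 7 = 3
  -4 + 8 = 4
  -2 + 0 = -2
  -2 + 5 = 3
  -2 + 7 = 5
  -2 + 8 = 6
  0 + 5 = 5
  0 + 7 = 7
  0 + 8 = 8
  5 + 7 = 12
  5 + 8 = 13
  7 + 8 = 15
Collected distinct sums: {-9, -7, -6, -5, -4, -2, 0, 1, 2, 3, 4, 5, 6, 7, 8, 12, 13, 15}
|A +̂ A| = 18
(Reference bound: |A +̂ A| ≥ 2|A| - 3 for |A| ≥ 2, with |A| = 7 giving ≥ 11.)

|A +̂ A| = 18


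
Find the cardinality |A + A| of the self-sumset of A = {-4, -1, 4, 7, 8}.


A + A = {a + a' : a, a' ∈ A}; |A| = 5.
General bounds: 2|A| - 1 ≤ |A + A| ≤ |A|(|A|+1)/2, i.e. 9 ≤ |A + A| ≤ 15.
Lower bound 2|A|-1 is attained iff A is an arithmetic progression.
Enumerate sums a + a' for a ≤ a' (symmetric, so this suffices):
a = -4: -4+-4=-8, -4+-1=-5, -4+4=0, -4+7=3, -4+8=4
a = -1: -1+-1=-2, -1+4=3, -1+7=6, -1+8=7
a = 4: 4+4=8, 4+7=11, 4+8=12
a = 7: 7+7=14, 7+8=15
a = 8: 8+8=16
Distinct sums: {-8, -5, -2, 0, 3, 4, 6, 7, 8, 11, 12, 14, 15, 16}
|A + A| = 14

|A + A| = 14


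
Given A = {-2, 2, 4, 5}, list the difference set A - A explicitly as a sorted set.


A - A = {a - a' : a, a' ∈ A}.
Compute a - a' for each ordered pair (a, a'):
a = -2: -2--2=0, -2-2=-4, -2-4=-6, -2-5=-7
a = 2: 2--2=4, 2-2=0, 2-4=-2, 2-5=-3
a = 4: 4--2=6, 4-2=2, 4-4=0, 4-5=-1
a = 5: 5--2=7, 5-2=3, 5-4=1, 5-5=0
Collecting distinct values (and noting 0 appears from a-a):
A - A = {-7, -6, -4, -3, -2, -1, 0, 1, 2, 3, 4, 6, 7}
|A - A| = 13

A - A = {-7, -6, -4, -3, -2, -1, 0, 1, 2, 3, 4, 6, 7}


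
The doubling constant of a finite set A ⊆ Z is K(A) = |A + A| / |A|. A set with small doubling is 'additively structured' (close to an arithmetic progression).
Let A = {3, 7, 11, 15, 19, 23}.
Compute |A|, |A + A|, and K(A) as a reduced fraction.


|A| = 6.
Compute A + A by enumerating all 36 pairs.
A + A = {6, 10, 14, 18, 22, 26, 30, 34, 38, 42, 46}, so |A + A| = 11.
K = |A + A| / |A| = 11/6 (already in lowest terms) ≈ 1.8333.
Reference: AP of size 6 gives K = 11/6 ≈ 1.8333; a fully generic set of size 6 gives K ≈ 3.5000.

|A| = 6, |A + A| = 11, K = 11/6.


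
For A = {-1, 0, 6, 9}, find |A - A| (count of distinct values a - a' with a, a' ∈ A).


A - A = {a - a' : a, a' ∈ A}; |A| = 4.
Bounds: 2|A|-1 ≤ |A - A| ≤ |A|² - |A| + 1, i.e. 7 ≤ |A - A| ≤ 13.
Note: 0 ∈ A - A always (from a - a). The set is symmetric: if d ∈ A - A then -d ∈ A - A.
Enumerate nonzero differences d = a - a' with a > a' (then include -d):
Positive differences: {1, 3, 6, 7, 9, 10}
Full difference set: {0} ∪ (positive diffs) ∪ (negative diffs).
|A - A| = 1 + 2·6 = 13 (matches direct enumeration: 13).

|A - A| = 13


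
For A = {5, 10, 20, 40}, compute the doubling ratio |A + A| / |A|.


|A| = 4.
Compute A + A by enumerating all 16 pairs.
A + A = {10, 15, 20, 25, 30, 40, 45, 50, 60, 80}, so |A + A| = 10.
K = |A + A| / |A| = 10/4 = 5/2 ≈ 2.5000.
Reference: AP of size 4 gives K = 7/4 ≈ 1.7500; a fully generic set of size 4 gives K ≈ 2.5000.

|A| = 4, |A + A| = 10, K = 10/4 = 5/2.


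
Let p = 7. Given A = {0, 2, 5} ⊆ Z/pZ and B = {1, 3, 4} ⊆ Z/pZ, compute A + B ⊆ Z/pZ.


Work in Z/7Z: reduce every sum a + b modulo 7.
Enumerate all 9 pairs:
a = 0: 0+1=1, 0+3=3, 0+4=4
a = 2: 2+1=3, 2+3=5, 2+4=6
a = 5: 5+1=6, 5+3=1, 5+4=2
Distinct residues collected: {1, 2, 3, 4, 5, 6}
|A + B| = 6 (out of 7 total residues).

A + B = {1, 2, 3, 4, 5, 6}


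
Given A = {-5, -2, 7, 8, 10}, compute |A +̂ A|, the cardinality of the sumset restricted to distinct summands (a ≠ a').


Restricted sumset: A +̂ A = {a + a' : a ∈ A, a' ∈ A, a ≠ a'}.
Equivalently, take A + A and drop any sum 2a that is achievable ONLY as a + a for a ∈ A (i.e. sums representable only with equal summands).
Enumerate pairs (a, a') with a < a' (symmetric, so each unordered pair gives one sum; this covers all a ≠ a'):
  -5 + -2 = -7
  -5 + 7 = 2
  -5 + 8 = 3
  -5 + 10 = 5
  -2 + 7 = 5
  -2 + 8 = 6
  -2 + 10 = 8
  7 + 8 = 15
  7 + 10 = 17
  8 + 10 = 18
Collected distinct sums: {-7, 2, 3, 5, 6, 8, 15, 17, 18}
|A +̂ A| = 9
(Reference bound: |A +̂ A| ≥ 2|A| - 3 for |A| ≥ 2, with |A| = 5 giving ≥ 7.)

|A +̂ A| = 9


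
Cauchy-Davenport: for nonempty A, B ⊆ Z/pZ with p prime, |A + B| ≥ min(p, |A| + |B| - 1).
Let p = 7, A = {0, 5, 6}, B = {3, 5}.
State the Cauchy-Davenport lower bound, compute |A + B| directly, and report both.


Cauchy-Davenport: |A + B| ≥ min(p, |A| + |B| - 1) for A, B nonempty in Z/pZ.
|A| = 3, |B| = 2, p = 7.
CD lower bound = min(7, 3 + 2 - 1) = min(7, 4) = 4.
Compute A + B mod 7 directly:
a = 0: 0+3=3, 0+5=5
a = 5: 5+3=1, 5+5=3
a = 6: 6+3=2, 6+5=4
A + B = {1, 2, 3, 4, 5}, so |A + B| = 5.
Verify: 5 ≥ 4? Yes ✓.

CD lower bound = 4, actual |A + B| = 5.


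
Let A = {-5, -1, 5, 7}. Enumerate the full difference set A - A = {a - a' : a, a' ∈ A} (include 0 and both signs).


A - A = {a - a' : a, a' ∈ A}.
Compute a - a' for each ordered pair (a, a'):
a = -5: -5--5=0, -5--1=-4, -5-5=-10, -5-7=-12
a = -1: -1--5=4, -1--1=0, -1-5=-6, -1-7=-8
a = 5: 5--5=10, 5--1=6, 5-5=0, 5-7=-2
a = 7: 7--5=12, 7--1=8, 7-5=2, 7-7=0
Collecting distinct values (and noting 0 appears from a-a):
A - A = {-12, -10, -8, -6, -4, -2, 0, 2, 4, 6, 8, 10, 12}
|A - A| = 13

A - A = {-12, -10, -8, -6, -4, -2, 0, 2, 4, 6, 8, 10, 12}


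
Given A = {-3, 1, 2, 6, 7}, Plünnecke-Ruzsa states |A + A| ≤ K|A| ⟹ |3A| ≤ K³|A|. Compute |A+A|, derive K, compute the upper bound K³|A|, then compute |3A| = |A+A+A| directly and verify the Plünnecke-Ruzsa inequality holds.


|A| = 5.
Step 1: Compute A + A by enumerating all 25 pairs.
A + A = {-6, -2, -1, 2, 3, 4, 7, 8, 9, 12, 13, 14}, so |A + A| = 12.
Step 2: Doubling constant K = |A + A|/|A| = 12/5 = 12/5 ≈ 2.4000.
Step 3: Plünnecke-Ruzsa gives |3A| ≤ K³·|A| = (2.4000)³ · 5 ≈ 69.1200.
Step 4: Compute 3A = A + A + A directly by enumerating all triples (a,b,c) ∈ A³; |3A| = 22.
Step 5: Check 22 ≤ 69.1200? Yes ✓.

K = 12/5, Plünnecke-Ruzsa bound K³|A| ≈ 69.1200, |3A| = 22, inequality holds.
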